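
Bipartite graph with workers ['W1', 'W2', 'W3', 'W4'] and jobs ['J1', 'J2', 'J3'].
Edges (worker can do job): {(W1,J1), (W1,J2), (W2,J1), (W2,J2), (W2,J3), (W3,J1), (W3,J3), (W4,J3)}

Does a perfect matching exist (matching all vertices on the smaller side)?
Yes, perfect matching exists (size 3)

Perfect matching: {(W1,J2), (W3,J1), (W4,J3)}
All 3 vertices on the smaller side are matched.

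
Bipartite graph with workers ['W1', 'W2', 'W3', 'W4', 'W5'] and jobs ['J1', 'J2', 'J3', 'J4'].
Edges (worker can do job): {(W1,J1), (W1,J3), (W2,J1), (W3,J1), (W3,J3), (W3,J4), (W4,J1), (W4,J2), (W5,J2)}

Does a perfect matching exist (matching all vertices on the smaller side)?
Yes, perfect matching exists (size 4)

Perfect matching: {(W1,J3), (W3,J4), (W4,J1), (W5,J2)}
All 4 vertices on the smaller side are matched.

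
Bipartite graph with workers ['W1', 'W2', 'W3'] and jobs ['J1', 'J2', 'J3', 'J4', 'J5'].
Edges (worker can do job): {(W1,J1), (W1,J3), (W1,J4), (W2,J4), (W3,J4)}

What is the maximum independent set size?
Maximum independent set = 6

By König's theorem:
- Min vertex cover = Max matching = 2
- Max independent set = Total vertices - Min vertex cover
- Max independent set = 8 - 2 = 6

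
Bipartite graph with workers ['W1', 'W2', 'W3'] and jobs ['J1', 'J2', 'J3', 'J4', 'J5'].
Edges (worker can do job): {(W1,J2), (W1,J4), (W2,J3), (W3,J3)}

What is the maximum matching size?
Maximum matching size = 2

Maximum matching: {(W1,J2), (W3,J3)}
Size: 2

This assigns 2 workers to 2 distinct jobs.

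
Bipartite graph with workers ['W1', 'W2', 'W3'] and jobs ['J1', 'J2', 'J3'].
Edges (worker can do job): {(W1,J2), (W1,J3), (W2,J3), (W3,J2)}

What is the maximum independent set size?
Maximum independent set = 4

By König's theorem:
- Min vertex cover = Max matching = 2
- Max independent set = Total vertices - Min vertex cover
- Max independent set = 6 - 2 = 4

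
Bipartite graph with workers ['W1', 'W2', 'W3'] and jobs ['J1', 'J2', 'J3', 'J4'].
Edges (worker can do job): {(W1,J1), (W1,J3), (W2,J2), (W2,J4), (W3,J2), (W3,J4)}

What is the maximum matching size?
Maximum matching size = 3

Maximum matching: {(W1,J3), (W2,J2), (W3,J4)}
Size: 3

This assigns 3 workers to 3 distinct jobs.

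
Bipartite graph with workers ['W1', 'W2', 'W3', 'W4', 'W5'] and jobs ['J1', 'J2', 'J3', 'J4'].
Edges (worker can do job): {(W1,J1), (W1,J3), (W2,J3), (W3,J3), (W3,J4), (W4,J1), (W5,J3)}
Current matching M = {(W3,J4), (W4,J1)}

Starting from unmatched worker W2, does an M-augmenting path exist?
Yes: W2 → J3

An M-augmenting path alternates non-matching / matching edges, starting and ending at unmatched vertices.
Path: W2 → J3
(J3 is unmatched in M, so the path is augmenting.)
Flipping edges along this path would increase |M| from 2 to 3.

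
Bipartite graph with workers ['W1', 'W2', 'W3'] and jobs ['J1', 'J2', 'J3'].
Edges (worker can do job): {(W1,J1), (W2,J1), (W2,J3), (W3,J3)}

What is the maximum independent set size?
Maximum independent set = 4

By König's theorem:
- Min vertex cover = Max matching = 2
- Max independent set = Total vertices - Min vertex cover
- Max independent set = 6 - 2 = 4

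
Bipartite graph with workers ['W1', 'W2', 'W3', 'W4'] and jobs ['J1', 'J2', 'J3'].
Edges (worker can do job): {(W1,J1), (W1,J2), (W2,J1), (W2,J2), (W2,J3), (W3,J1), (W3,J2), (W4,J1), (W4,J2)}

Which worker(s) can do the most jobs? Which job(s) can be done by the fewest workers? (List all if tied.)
Most versatile: W2 (3 jobs); Least covered: J3 (1 workers)

Worker degrees (jobs they can do): W1:2, W2:3, W3:2, W4:2
Job degrees (workers who can do it): J1:4, J2:4, J3:1

Maximum worker degree is 3, achieved by: W2
Minimum job degree is 1, achieved by: J3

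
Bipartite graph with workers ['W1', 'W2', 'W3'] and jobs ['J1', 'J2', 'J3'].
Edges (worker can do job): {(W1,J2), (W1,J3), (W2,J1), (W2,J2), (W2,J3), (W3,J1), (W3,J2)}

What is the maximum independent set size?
Maximum independent set = 3

By König's theorem:
- Min vertex cover = Max matching = 3
- Max independent set = Total vertices - Min vertex cover
- Max independent set = 6 - 3 = 3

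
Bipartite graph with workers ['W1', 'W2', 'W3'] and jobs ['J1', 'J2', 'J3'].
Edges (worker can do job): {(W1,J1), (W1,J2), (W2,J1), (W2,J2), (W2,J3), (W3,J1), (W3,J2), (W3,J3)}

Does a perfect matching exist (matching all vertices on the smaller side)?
Yes, perfect matching exists (size 3)

Perfect matching: {(W1,J1), (W2,J3), (W3,J2)}
All 3 vertices on the smaller side are matched.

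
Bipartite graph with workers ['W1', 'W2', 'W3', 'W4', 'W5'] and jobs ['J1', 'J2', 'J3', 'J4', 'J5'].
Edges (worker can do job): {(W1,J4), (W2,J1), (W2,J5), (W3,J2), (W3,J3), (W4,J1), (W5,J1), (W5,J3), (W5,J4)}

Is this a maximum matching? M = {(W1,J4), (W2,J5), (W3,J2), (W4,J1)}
No, size 4 is not maximum

Proposed matching has size 4.
Maximum matching size for this graph: 5.

This is NOT maximum - can be improved to size 5.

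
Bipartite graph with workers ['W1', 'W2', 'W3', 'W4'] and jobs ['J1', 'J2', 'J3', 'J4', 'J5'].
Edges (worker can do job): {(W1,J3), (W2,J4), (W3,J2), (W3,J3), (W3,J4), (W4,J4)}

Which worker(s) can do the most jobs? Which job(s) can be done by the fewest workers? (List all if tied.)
Most versatile: W3 (3 jobs); Least covered: J1, J5 (0 workers)

Worker degrees (jobs they can do): W1:1, W2:1, W3:3, W4:1
Job degrees (workers who can do it): J1:0, J2:1, J3:2, J4:3, J5:0

Maximum worker degree is 3, achieved by: W3
Minimum job degree is 0, achieved by: J1, J5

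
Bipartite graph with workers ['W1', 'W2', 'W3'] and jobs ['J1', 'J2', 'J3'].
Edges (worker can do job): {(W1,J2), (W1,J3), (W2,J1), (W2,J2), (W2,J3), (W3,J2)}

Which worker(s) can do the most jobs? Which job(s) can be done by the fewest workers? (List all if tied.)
Most versatile: W2 (3 jobs); Least covered: J1 (1 workers)

Worker degrees (jobs they can do): W1:2, W2:3, W3:1
Job degrees (workers who can do it): J1:1, J2:3, J3:2

Maximum worker degree is 3, achieved by: W2
Minimum job degree is 1, achieved by: J1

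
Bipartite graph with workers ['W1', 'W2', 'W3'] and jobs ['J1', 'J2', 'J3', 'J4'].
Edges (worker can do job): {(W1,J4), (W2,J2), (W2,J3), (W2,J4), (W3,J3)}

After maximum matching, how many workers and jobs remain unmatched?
Unmatched: 0 workers, 1 jobs

Maximum matching size: 3
Workers: 3 total, 3 matched, 0 unmatched
Jobs: 4 total, 3 matched, 1 unmatched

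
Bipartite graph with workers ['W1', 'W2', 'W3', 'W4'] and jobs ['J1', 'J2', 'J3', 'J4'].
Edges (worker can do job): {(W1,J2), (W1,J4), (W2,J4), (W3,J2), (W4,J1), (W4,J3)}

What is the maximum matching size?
Maximum matching size = 3

Maximum matching: {(W1,J4), (W3,J2), (W4,J1)}
Size: 3

This assigns 3 workers to 3 distinct jobs.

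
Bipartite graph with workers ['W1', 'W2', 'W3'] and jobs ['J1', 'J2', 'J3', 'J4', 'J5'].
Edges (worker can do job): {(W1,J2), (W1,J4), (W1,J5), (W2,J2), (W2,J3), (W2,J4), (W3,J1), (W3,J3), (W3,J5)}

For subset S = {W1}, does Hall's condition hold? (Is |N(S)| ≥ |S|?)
Yes: |N(S)| = 3, |S| = 1

Subset S = {W1}
Neighbors N(S) = {J2, J4, J5}

|N(S)| = 3, |S| = 1
Hall's condition: |N(S)| ≥ |S| is satisfied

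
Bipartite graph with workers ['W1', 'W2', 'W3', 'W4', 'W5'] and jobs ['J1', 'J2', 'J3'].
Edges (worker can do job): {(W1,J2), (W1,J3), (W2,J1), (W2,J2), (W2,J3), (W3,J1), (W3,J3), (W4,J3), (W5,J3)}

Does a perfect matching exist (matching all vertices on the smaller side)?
Yes, perfect matching exists (size 3)

Perfect matching: {(W1,J2), (W2,J1), (W3,J3)}
All 3 vertices on the smaller side are matched.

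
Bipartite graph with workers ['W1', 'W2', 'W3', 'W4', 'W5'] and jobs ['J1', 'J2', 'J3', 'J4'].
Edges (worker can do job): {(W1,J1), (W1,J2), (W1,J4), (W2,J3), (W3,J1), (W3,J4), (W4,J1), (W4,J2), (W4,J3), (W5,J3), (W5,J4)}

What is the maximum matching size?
Maximum matching size = 4

Maximum matching: {(W1,J2), (W3,J4), (W4,J1), (W5,J3)}
Size: 4

This assigns 4 workers to 4 distinct jobs.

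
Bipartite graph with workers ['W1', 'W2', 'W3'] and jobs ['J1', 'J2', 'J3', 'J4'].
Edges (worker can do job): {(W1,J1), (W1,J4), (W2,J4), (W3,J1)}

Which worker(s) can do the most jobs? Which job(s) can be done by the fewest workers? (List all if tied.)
Most versatile: W1 (2 jobs); Least covered: J2, J3 (0 workers)

Worker degrees (jobs they can do): W1:2, W2:1, W3:1
Job degrees (workers who can do it): J1:2, J2:0, J3:0, J4:2

Maximum worker degree is 2, achieved by: W1
Minimum job degree is 0, achieved by: J2, J3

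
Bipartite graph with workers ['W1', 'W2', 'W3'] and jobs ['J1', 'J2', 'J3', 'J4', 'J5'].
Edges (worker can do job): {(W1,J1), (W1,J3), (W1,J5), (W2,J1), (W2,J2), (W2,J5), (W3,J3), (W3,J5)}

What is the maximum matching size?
Maximum matching size = 3

Maximum matching: {(W1,J1), (W2,J5), (W3,J3)}
Size: 3

This assigns 3 workers to 3 distinct jobs.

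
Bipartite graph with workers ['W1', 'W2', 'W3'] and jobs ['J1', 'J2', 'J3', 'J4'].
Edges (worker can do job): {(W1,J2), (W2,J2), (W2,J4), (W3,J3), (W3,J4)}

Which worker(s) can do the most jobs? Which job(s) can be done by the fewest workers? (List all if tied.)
Most versatile: W2, W3 (2 jobs); Least covered: J1 (0 workers)

Worker degrees (jobs they can do): W1:1, W2:2, W3:2
Job degrees (workers who can do it): J1:0, J2:2, J3:1, J4:2

Maximum worker degree is 2, achieved by: W2, W3
Minimum job degree is 0, achieved by: J1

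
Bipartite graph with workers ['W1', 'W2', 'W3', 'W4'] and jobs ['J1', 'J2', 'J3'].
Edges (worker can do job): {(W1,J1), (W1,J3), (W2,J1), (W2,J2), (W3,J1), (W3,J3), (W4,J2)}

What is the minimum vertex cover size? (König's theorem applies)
Minimum vertex cover size = 3

By König's theorem: in bipartite graphs,
min vertex cover = max matching = 3

Maximum matching has size 3, so minimum vertex cover also has size 3.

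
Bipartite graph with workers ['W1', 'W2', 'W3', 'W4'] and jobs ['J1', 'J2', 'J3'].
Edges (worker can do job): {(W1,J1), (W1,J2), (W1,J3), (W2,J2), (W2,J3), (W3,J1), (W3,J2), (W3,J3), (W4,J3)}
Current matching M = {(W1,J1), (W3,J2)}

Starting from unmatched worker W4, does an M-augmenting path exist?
Yes: W4 → J3

An M-augmenting path alternates non-matching / matching edges, starting and ending at unmatched vertices.
Path: W4 → J3
(J3 is unmatched in M, so the path is augmenting.)
Flipping edges along this path would increase |M| from 2 to 3.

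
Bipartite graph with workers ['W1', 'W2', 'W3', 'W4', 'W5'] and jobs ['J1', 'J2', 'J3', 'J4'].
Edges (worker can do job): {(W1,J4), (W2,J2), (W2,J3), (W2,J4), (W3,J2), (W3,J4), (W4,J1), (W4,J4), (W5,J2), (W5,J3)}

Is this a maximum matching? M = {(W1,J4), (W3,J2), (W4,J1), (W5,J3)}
Yes, size 4 is maximum

Proposed matching has size 4.
Maximum matching size for this graph: 4.

This is a maximum matching.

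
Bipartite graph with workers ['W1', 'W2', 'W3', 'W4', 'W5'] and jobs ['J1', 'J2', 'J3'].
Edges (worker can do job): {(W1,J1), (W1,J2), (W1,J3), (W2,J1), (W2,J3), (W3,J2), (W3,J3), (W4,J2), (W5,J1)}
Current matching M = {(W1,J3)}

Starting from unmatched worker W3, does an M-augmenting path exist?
Yes: W3 → J2

An M-augmenting path alternates non-matching / matching edges, starting and ending at unmatched vertices.
Path: W3 → J2
(J2 is unmatched in M, so the path is augmenting.)
Flipping edges along this path would increase |M| from 1 to 2.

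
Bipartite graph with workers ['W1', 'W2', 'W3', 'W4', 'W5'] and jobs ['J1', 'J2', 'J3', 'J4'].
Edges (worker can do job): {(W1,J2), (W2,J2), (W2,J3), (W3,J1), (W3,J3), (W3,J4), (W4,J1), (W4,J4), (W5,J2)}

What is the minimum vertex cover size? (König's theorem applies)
Minimum vertex cover size = 4

By König's theorem: in bipartite graphs,
min vertex cover = max matching = 4

Maximum matching has size 4, so minimum vertex cover also has size 4.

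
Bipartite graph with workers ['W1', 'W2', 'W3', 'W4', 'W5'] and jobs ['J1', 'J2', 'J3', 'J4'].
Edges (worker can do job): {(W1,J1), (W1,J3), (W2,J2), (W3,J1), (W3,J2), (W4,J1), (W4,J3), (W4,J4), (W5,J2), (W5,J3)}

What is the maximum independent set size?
Maximum independent set = 5

By König's theorem:
- Min vertex cover = Max matching = 4
- Max independent set = Total vertices - Min vertex cover
- Max independent set = 9 - 4 = 5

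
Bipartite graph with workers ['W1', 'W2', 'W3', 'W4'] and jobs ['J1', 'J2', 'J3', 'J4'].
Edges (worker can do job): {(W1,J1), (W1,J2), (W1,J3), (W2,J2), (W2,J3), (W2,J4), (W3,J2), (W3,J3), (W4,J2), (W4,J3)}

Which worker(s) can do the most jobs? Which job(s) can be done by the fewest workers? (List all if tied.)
Most versatile: W1, W2 (3 jobs); Least covered: J1, J4 (1 workers)

Worker degrees (jobs they can do): W1:3, W2:3, W3:2, W4:2
Job degrees (workers who can do it): J1:1, J2:4, J3:4, J4:1

Maximum worker degree is 3, achieved by: W1, W2
Minimum job degree is 1, achieved by: J1, J4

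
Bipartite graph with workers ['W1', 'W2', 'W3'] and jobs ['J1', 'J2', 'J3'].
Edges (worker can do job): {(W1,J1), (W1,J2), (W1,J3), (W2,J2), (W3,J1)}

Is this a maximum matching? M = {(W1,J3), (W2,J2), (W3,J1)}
Yes, size 3 is maximum

Proposed matching has size 3.
Maximum matching size for this graph: 3.

This is a maximum matching.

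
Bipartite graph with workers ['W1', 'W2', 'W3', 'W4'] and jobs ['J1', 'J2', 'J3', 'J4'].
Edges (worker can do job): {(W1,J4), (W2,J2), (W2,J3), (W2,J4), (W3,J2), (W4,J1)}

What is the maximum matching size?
Maximum matching size = 4

Maximum matching: {(W1,J4), (W2,J3), (W3,J2), (W4,J1)}
Size: 4

This assigns 4 workers to 4 distinct jobs.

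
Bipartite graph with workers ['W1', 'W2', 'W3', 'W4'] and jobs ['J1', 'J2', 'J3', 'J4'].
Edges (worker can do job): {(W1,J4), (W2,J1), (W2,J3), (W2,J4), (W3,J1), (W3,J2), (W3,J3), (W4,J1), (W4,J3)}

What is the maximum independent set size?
Maximum independent set = 4

By König's theorem:
- Min vertex cover = Max matching = 4
- Max independent set = Total vertices - Min vertex cover
- Max independent set = 8 - 4 = 4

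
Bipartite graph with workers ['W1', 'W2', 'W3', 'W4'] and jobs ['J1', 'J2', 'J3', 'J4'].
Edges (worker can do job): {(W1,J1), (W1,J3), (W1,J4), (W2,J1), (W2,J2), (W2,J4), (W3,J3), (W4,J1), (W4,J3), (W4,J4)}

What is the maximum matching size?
Maximum matching size = 4

Maximum matching: {(W1,J4), (W2,J2), (W3,J3), (W4,J1)}
Size: 4

This assigns 4 workers to 4 distinct jobs.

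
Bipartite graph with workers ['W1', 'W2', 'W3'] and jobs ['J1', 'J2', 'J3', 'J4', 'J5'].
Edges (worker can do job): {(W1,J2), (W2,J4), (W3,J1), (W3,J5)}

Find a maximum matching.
Matching: {(W1,J2), (W2,J4), (W3,J5)}

Maximum matching (size 3):
  W1 → J2
  W2 → J4
  W3 → J5

Each worker is assigned to at most one job, and each job to at most one worker.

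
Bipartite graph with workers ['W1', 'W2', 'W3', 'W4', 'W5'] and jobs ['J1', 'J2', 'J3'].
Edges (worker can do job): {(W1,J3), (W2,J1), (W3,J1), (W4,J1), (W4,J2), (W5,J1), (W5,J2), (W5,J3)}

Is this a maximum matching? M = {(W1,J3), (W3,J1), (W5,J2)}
Yes, size 3 is maximum

Proposed matching has size 3.
Maximum matching size for this graph: 3.

This is a maximum matching.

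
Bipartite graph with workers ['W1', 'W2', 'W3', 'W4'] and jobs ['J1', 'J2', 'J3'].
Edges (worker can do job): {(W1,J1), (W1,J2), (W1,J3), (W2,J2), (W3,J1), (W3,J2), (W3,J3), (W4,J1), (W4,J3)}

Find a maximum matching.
Matching: {(W1,J3), (W3,J2), (W4,J1)}

Maximum matching (size 3):
  W1 → J3
  W3 → J2
  W4 → J1

Each worker is assigned to at most one job, and each job to at most one worker.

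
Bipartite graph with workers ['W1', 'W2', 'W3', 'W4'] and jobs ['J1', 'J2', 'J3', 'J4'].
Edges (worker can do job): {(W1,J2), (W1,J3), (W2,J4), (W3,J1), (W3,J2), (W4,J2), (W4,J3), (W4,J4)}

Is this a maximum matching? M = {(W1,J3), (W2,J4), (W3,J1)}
No, size 3 is not maximum

Proposed matching has size 3.
Maximum matching size for this graph: 4.

This is NOT maximum - can be improved to size 4.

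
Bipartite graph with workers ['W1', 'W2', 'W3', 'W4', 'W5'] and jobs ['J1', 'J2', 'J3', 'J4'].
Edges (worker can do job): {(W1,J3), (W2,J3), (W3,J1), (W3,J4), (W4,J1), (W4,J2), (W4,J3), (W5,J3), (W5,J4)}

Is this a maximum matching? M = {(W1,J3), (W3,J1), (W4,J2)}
No, size 3 is not maximum

Proposed matching has size 3.
Maximum matching size for this graph: 4.

This is NOT maximum - can be improved to size 4.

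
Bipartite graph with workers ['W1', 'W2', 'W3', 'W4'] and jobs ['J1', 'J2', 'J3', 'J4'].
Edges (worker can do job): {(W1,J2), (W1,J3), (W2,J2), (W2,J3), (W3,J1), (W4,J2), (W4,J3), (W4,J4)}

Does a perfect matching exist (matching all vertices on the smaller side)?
Yes, perfect matching exists (size 4)

Perfect matching: {(W1,J2), (W2,J3), (W3,J1), (W4,J4)}
All 4 vertices on the smaller side are matched.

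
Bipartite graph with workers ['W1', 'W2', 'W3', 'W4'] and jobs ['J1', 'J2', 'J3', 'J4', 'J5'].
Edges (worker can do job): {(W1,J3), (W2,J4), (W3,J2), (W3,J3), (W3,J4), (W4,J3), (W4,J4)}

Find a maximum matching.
Matching: {(W2,J4), (W3,J2), (W4,J3)}

Maximum matching (size 3):
  W2 → J4
  W3 → J2
  W4 → J3

Each worker is assigned to at most one job, and each job to at most one worker.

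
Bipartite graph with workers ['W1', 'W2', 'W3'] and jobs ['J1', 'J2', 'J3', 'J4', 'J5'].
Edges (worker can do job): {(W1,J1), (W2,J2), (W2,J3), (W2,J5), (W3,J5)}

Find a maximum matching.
Matching: {(W1,J1), (W2,J3), (W3,J5)}

Maximum matching (size 3):
  W1 → J1
  W2 → J3
  W3 → J5

Each worker is assigned to at most one job, and each job to at most one worker.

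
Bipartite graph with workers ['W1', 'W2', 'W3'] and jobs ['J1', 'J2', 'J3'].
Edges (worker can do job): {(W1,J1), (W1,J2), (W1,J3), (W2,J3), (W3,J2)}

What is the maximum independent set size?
Maximum independent set = 3

By König's theorem:
- Min vertex cover = Max matching = 3
- Max independent set = Total vertices - Min vertex cover
- Max independent set = 6 - 3 = 3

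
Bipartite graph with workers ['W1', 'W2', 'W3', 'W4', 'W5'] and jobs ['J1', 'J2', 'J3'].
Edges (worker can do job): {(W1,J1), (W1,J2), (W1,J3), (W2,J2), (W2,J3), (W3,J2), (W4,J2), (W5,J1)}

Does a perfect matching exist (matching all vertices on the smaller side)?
Yes, perfect matching exists (size 3)

Perfect matching: {(W1,J3), (W3,J2), (W5,J1)}
All 3 vertices on the smaller side are matched.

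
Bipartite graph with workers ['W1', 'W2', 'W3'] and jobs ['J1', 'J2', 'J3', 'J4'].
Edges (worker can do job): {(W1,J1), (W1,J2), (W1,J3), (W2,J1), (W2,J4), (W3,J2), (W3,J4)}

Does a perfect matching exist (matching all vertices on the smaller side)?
Yes, perfect matching exists (size 3)

Perfect matching: {(W1,J2), (W2,J1), (W3,J4)}
All 3 vertices on the smaller side are matched.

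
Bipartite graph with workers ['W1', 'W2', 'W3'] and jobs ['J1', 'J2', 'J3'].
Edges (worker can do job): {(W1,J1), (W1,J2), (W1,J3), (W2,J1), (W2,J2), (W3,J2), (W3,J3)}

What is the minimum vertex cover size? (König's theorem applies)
Minimum vertex cover size = 3

By König's theorem: in bipartite graphs,
min vertex cover = max matching = 3

Maximum matching has size 3, so minimum vertex cover also has size 3.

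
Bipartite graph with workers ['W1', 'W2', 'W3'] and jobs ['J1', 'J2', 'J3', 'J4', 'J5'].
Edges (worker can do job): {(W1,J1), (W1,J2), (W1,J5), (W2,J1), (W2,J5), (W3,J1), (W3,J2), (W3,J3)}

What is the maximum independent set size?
Maximum independent set = 5

By König's theorem:
- Min vertex cover = Max matching = 3
- Max independent set = Total vertices - Min vertex cover
- Max independent set = 8 - 3 = 5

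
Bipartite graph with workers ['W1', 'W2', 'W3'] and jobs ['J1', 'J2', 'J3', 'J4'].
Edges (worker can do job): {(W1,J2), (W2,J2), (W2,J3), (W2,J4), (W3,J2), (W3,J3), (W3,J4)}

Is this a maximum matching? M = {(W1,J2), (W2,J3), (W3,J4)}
Yes, size 3 is maximum

Proposed matching has size 3.
Maximum matching size for this graph: 3.

This is a maximum matching.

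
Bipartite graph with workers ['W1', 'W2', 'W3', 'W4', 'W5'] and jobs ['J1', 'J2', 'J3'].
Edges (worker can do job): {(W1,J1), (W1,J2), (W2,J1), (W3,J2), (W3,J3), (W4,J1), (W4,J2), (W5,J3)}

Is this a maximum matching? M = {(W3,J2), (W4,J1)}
No, size 2 is not maximum

Proposed matching has size 2.
Maximum matching size for this graph: 3.

This is NOT maximum - can be improved to size 3.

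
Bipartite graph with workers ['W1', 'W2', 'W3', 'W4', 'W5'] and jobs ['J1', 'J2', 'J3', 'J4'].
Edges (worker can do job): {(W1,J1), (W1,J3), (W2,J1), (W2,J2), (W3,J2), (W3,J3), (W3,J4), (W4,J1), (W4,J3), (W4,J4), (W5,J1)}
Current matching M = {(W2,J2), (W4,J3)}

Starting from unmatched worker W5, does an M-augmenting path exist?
Yes: W5 → J1

An M-augmenting path alternates non-matching / matching edges, starting and ending at unmatched vertices.
Path: W5 → J1
(J1 is unmatched in M, so the path is augmenting.)
Flipping edges along this path would increase |M| from 2 to 3.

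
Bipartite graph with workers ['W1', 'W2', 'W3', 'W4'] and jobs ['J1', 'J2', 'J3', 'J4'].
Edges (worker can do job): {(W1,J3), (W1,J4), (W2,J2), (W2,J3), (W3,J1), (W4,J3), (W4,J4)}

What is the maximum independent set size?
Maximum independent set = 4

By König's theorem:
- Min vertex cover = Max matching = 4
- Max independent set = Total vertices - Min vertex cover
- Max independent set = 8 - 4 = 4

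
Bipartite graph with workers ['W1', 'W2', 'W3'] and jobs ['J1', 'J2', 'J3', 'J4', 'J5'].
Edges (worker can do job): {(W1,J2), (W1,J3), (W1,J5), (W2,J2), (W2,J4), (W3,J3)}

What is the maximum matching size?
Maximum matching size = 3

Maximum matching: {(W1,J2), (W2,J4), (W3,J3)}
Size: 3

This assigns 3 workers to 3 distinct jobs.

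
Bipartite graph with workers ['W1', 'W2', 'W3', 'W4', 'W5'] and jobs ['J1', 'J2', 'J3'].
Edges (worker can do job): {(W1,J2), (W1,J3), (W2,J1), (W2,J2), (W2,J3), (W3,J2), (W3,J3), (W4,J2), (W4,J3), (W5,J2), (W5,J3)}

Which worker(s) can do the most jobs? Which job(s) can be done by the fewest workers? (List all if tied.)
Most versatile: W2 (3 jobs); Least covered: J1 (1 workers)

Worker degrees (jobs they can do): W1:2, W2:3, W3:2, W4:2, W5:2
Job degrees (workers who can do it): J1:1, J2:5, J3:5

Maximum worker degree is 3, achieved by: W2
Minimum job degree is 1, achieved by: J1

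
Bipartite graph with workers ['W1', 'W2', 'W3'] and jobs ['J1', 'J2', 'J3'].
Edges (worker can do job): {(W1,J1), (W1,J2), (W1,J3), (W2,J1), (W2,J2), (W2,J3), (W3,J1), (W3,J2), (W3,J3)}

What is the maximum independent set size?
Maximum independent set = 3

By König's theorem:
- Min vertex cover = Max matching = 3
- Max independent set = Total vertices - Min vertex cover
- Max independent set = 6 - 3 = 3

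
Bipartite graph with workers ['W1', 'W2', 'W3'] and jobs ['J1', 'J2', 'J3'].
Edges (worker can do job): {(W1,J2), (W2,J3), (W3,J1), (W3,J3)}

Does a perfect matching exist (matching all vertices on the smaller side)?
Yes, perfect matching exists (size 3)

Perfect matching: {(W1,J2), (W2,J3), (W3,J1)}
All 3 vertices on the smaller side are matched.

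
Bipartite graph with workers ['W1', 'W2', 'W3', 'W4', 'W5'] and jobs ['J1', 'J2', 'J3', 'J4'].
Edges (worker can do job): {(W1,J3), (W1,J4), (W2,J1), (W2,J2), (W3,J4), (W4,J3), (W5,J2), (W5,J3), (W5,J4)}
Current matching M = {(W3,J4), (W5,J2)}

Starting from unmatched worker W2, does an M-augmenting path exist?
Yes: W2 → J2 → W5 → J3

An M-augmenting path alternates non-matching / matching edges, starting and ending at unmatched vertices.
Path: W2 → J2 → W5 → J3
(J3 is unmatched in M, so the path is augmenting.)
Flipping edges along this path would increase |M| from 2 to 3.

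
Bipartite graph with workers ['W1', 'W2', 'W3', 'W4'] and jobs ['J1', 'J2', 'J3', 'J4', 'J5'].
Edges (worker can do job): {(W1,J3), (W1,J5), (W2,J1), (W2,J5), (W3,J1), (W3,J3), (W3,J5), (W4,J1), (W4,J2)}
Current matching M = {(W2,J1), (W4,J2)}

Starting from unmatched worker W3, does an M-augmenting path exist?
Yes: W3 → J5

An M-augmenting path alternates non-matching / matching edges, starting and ending at unmatched vertices.
Path: W3 → J5
(J5 is unmatched in M, so the path is augmenting.)
Flipping edges along this path would increase |M| from 2 to 3.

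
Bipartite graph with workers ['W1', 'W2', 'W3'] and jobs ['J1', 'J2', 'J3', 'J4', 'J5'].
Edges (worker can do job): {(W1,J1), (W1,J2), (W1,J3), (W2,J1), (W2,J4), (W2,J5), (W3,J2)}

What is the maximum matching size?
Maximum matching size = 3

Maximum matching: {(W1,J1), (W2,J5), (W3,J2)}
Size: 3

This assigns 3 workers to 3 distinct jobs.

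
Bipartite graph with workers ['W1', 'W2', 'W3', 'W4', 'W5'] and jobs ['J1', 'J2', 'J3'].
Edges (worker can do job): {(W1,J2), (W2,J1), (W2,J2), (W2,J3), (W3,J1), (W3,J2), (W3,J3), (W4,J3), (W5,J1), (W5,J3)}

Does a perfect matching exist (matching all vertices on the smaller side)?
Yes, perfect matching exists (size 3)

Perfect matching: {(W3,J2), (W4,J3), (W5,J1)}
All 3 vertices on the smaller side are matched.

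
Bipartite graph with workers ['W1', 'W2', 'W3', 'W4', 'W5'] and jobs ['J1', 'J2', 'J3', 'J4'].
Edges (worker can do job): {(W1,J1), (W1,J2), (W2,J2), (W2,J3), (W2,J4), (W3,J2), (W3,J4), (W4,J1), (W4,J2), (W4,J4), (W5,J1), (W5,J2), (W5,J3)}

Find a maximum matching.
Matching: {(W2,J3), (W3,J4), (W4,J2), (W5,J1)}

Maximum matching (size 4):
  W2 → J3
  W3 → J4
  W4 → J2
  W5 → J1

Each worker is assigned to at most one job, and each job to at most one worker.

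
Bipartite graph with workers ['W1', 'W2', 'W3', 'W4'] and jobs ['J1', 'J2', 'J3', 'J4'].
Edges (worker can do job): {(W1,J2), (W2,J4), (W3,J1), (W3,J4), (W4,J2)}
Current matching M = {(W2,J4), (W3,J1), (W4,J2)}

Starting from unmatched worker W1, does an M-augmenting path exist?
No augmenting path from W1

Alternating search from W1 reaches jobs: {J2}.
Every reachable job is already matched in M, and following those matched edges back to workers exposes no further unvisited jobs.
No M-augmenting path from W1 exists.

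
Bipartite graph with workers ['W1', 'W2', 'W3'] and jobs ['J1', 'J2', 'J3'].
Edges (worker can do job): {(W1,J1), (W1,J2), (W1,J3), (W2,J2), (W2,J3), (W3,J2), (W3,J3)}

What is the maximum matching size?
Maximum matching size = 3

Maximum matching: {(W1,J1), (W2,J2), (W3,J3)}
Size: 3

This assigns 3 workers to 3 distinct jobs.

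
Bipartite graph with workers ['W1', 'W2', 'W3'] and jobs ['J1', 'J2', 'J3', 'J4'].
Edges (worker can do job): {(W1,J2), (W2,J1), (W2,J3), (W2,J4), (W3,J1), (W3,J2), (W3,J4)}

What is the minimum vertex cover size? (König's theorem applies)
Minimum vertex cover size = 3

By König's theorem: in bipartite graphs,
min vertex cover = max matching = 3

Maximum matching has size 3, so minimum vertex cover also has size 3.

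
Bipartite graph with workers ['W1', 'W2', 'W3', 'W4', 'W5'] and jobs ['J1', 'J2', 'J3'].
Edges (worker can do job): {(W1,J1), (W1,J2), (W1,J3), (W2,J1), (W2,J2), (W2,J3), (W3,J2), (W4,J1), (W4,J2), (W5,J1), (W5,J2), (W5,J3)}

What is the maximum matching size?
Maximum matching size = 3

Maximum matching: {(W1,J3), (W3,J2), (W5,J1)}
Size: 3

This assigns 3 workers to 3 distinct jobs.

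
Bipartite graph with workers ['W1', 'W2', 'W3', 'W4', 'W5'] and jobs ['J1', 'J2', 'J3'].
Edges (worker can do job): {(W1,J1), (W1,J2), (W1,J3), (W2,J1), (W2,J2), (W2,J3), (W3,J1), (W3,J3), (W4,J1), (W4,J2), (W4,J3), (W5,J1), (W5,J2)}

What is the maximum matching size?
Maximum matching size = 3

Maximum matching: {(W3,J1), (W4,J3), (W5,J2)}
Size: 3

This assigns 3 workers to 3 distinct jobs.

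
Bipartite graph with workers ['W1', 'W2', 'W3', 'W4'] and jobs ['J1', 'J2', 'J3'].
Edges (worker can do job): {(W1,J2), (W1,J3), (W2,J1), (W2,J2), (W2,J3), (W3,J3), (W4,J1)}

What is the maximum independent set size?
Maximum independent set = 4

By König's theorem:
- Min vertex cover = Max matching = 3
- Max independent set = Total vertices - Min vertex cover
- Max independent set = 7 - 3 = 4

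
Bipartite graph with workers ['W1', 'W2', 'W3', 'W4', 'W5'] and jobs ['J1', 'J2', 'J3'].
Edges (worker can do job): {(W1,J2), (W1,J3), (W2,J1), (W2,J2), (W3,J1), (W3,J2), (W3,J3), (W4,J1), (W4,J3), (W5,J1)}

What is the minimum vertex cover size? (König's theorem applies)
Minimum vertex cover size = 3

By König's theorem: in bipartite graphs,
min vertex cover = max matching = 3

Maximum matching has size 3, so minimum vertex cover also has size 3.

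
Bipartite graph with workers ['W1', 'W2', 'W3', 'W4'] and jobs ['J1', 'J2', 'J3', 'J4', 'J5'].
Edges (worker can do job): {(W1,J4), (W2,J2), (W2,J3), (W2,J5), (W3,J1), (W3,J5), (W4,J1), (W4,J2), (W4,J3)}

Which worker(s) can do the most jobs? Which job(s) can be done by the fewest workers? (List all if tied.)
Most versatile: W2, W4 (3 jobs); Least covered: J4 (1 workers)

Worker degrees (jobs they can do): W1:1, W2:3, W3:2, W4:3
Job degrees (workers who can do it): J1:2, J2:2, J3:2, J4:1, J5:2

Maximum worker degree is 3, achieved by: W2, W4
Minimum job degree is 1, achieved by: J4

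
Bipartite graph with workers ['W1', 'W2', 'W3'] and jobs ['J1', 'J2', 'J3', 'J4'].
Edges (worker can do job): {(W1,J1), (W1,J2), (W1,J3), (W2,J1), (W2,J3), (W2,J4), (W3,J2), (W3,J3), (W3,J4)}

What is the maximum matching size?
Maximum matching size = 3

Maximum matching: {(W1,J3), (W2,J4), (W3,J2)}
Size: 3

This assigns 3 workers to 3 distinct jobs.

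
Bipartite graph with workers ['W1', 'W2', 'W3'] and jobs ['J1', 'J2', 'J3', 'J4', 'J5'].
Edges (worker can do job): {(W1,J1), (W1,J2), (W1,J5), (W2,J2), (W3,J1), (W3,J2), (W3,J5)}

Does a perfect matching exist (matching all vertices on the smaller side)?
Yes, perfect matching exists (size 3)

Perfect matching: {(W1,J1), (W2,J2), (W3,J5)}
All 3 vertices on the smaller side are matched.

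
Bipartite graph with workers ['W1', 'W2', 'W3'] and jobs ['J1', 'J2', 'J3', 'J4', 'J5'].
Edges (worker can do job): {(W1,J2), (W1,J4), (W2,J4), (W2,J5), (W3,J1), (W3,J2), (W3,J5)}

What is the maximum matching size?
Maximum matching size = 3

Maximum matching: {(W1,J2), (W2,J4), (W3,J5)}
Size: 3

This assigns 3 workers to 3 distinct jobs.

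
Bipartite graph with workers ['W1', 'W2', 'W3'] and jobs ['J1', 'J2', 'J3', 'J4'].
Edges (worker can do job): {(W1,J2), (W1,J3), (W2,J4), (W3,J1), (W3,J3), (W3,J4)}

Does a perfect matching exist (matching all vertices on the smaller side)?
Yes, perfect matching exists (size 3)

Perfect matching: {(W1,J3), (W2,J4), (W3,J1)}
All 3 vertices on the smaller side are matched.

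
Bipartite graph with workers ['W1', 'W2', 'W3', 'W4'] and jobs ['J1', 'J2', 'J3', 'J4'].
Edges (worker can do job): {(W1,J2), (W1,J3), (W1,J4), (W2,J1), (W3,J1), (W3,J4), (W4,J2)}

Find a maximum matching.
Matching: {(W1,J3), (W2,J1), (W3,J4), (W4,J2)}

Maximum matching (size 4):
  W1 → J3
  W2 → J1
  W3 → J4
  W4 → J2

Each worker is assigned to at most one job, and each job to at most one worker.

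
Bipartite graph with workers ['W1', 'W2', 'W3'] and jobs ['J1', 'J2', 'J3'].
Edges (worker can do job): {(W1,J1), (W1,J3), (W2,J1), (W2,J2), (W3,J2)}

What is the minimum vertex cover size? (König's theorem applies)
Minimum vertex cover size = 3

By König's theorem: in bipartite graphs,
min vertex cover = max matching = 3

Maximum matching has size 3, so minimum vertex cover also has size 3.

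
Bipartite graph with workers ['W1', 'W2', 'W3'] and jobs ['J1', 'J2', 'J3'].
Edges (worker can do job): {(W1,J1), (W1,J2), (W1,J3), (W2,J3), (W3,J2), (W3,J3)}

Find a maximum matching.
Matching: {(W1,J1), (W2,J3), (W3,J2)}

Maximum matching (size 3):
  W1 → J1
  W2 → J3
  W3 → J2

Each worker is assigned to at most one job, and each job to at most one worker.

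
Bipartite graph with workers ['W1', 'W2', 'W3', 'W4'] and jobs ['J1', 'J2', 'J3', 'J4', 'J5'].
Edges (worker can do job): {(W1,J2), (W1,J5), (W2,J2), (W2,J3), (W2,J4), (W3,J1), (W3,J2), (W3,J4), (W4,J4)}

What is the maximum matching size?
Maximum matching size = 4

Maximum matching: {(W1,J2), (W2,J3), (W3,J1), (W4,J4)}
Size: 4

This assigns 4 workers to 4 distinct jobs.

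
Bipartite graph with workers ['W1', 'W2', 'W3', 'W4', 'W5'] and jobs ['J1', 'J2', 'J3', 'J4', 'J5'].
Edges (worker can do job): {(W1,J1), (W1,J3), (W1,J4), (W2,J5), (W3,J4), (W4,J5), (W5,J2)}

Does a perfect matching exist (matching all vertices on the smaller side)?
No, maximum matching has size 4 < 5

Maximum matching has size 4, need 5 for perfect matching.
Unmatched workers: ['W2']
Unmatched jobs: ['J1']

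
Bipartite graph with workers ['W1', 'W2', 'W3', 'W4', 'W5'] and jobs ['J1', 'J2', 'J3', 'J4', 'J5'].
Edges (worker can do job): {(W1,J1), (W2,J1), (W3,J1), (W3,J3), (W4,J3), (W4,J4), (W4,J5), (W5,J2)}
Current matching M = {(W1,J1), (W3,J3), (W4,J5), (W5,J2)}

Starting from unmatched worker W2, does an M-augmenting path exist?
No augmenting path from W2

Alternating search from W2 reaches jobs: {J1}.
Every reachable job is already matched in M, and following those matched edges back to workers exposes no further unvisited jobs.
No M-augmenting path from W2 exists.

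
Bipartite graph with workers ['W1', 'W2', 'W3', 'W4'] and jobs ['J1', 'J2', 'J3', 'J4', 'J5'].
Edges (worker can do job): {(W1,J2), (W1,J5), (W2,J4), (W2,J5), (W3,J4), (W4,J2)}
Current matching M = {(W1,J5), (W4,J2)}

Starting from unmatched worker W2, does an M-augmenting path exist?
Yes: W2 → J4

An M-augmenting path alternates non-matching / matching edges, starting and ending at unmatched vertices.
Path: W2 → J4
(J4 is unmatched in M, so the path is augmenting.)
Flipping edges along this path would increase |M| from 2 to 3.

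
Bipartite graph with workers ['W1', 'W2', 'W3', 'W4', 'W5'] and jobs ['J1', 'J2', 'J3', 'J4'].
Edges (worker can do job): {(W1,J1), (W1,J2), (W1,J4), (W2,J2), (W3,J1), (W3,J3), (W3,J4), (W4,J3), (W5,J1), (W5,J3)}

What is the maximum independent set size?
Maximum independent set = 5

By König's theorem:
- Min vertex cover = Max matching = 4
- Max independent set = Total vertices - Min vertex cover
- Max independent set = 9 - 4 = 5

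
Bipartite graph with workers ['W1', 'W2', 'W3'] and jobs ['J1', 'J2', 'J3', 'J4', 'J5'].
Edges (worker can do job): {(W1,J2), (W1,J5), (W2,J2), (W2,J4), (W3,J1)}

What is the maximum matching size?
Maximum matching size = 3

Maximum matching: {(W1,J5), (W2,J4), (W3,J1)}
Size: 3

This assigns 3 workers to 3 distinct jobs.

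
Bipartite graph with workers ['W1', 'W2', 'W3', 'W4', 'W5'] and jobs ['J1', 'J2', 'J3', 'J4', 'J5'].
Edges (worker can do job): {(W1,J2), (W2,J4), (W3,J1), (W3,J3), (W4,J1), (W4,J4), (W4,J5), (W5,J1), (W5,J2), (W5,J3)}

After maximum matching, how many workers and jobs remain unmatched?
Unmatched: 0 workers, 0 jobs

Maximum matching size: 5
Workers: 5 total, 5 matched, 0 unmatched
Jobs: 5 total, 5 matched, 0 unmatched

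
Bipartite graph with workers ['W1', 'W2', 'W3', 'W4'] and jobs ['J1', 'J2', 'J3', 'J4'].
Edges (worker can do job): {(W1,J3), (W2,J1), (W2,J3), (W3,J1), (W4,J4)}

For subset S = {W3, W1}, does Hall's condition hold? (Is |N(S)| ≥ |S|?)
Yes: |N(S)| = 2, |S| = 2

Subset S = {W3, W1}
Neighbors N(S) = {J1, J3}

|N(S)| = 2, |S| = 2
Hall's condition: |N(S)| ≥ |S| is satisfied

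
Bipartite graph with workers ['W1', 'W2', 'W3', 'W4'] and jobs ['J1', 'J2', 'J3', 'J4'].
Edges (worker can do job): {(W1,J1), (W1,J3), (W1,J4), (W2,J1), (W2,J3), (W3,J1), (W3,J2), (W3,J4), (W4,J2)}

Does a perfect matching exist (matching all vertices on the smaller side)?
Yes, perfect matching exists (size 4)

Perfect matching: {(W1,J3), (W2,J1), (W3,J4), (W4,J2)}
All 4 vertices on the smaller side are matched.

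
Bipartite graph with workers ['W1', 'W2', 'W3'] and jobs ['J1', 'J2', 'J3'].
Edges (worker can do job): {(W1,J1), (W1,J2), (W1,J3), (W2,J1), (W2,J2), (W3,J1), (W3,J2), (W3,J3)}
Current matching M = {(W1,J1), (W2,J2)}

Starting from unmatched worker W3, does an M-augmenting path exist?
Yes: W3 → J3

An M-augmenting path alternates non-matching / matching edges, starting and ending at unmatched vertices.
Path: W3 → J3
(J3 is unmatched in M, so the path is augmenting.)
Flipping edges along this path would increase |M| from 2 to 3.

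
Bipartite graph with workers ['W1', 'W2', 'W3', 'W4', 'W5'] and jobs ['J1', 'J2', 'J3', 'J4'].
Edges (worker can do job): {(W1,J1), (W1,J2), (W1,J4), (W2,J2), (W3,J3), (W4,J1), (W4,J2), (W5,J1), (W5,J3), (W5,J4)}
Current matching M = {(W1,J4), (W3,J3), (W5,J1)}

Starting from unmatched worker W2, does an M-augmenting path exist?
Yes: W2 → J2

An M-augmenting path alternates non-matching / matching edges, starting and ending at unmatched vertices.
Path: W2 → J2
(J2 is unmatched in M, so the path is augmenting.)
Flipping edges along this path would increase |M| from 3 to 4.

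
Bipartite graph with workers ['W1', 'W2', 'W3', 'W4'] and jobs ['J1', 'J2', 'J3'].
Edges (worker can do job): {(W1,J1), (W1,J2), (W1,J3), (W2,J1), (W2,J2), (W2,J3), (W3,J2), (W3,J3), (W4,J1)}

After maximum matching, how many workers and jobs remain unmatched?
Unmatched: 1 workers, 0 jobs

Maximum matching size: 3
Workers: 4 total, 3 matched, 1 unmatched
Jobs: 3 total, 3 matched, 0 unmatched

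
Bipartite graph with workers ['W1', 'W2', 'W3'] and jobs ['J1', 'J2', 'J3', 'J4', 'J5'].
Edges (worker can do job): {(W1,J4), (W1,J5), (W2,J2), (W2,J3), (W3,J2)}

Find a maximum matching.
Matching: {(W1,J4), (W2,J3), (W3,J2)}

Maximum matching (size 3):
  W1 → J4
  W2 → J3
  W3 → J2

Each worker is assigned to at most one job, and each job to at most one worker.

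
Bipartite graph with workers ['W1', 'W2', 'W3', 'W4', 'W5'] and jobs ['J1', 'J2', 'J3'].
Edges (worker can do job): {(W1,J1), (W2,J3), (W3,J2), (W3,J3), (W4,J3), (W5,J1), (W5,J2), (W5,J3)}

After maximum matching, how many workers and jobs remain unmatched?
Unmatched: 2 workers, 0 jobs

Maximum matching size: 3
Workers: 5 total, 3 matched, 2 unmatched
Jobs: 3 total, 3 matched, 0 unmatched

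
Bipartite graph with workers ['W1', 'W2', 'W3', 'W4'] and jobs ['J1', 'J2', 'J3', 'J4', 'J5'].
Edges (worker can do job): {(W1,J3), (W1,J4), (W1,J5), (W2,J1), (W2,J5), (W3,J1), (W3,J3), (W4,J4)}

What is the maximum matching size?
Maximum matching size = 4

Maximum matching: {(W1,J5), (W2,J1), (W3,J3), (W4,J4)}
Size: 4

This assigns 4 workers to 4 distinct jobs.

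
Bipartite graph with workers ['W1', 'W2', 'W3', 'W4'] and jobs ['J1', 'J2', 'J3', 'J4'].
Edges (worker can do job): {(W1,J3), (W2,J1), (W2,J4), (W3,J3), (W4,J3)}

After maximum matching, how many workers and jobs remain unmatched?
Unmatched: 2 workers, 2 jobs

Maximum matching size: 2
Workers: 4 total, 2 matched, 2 unmatched
Jobs: 4 total, 2 matched, 2 unmatched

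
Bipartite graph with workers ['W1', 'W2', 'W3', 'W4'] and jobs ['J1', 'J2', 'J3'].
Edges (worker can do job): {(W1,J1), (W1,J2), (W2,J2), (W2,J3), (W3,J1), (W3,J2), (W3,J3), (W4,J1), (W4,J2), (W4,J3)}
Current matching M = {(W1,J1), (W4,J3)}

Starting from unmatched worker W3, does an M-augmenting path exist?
Yes: W3 → J2

An M-augmenting path alternates non-matching / matching edges, starting and ending at unmatched vertices.
Path: W3 → J2
(J2 is unmatched in M, so the path is augmenting.)
Flipping edges along this path would increase |M| from 2 to 3.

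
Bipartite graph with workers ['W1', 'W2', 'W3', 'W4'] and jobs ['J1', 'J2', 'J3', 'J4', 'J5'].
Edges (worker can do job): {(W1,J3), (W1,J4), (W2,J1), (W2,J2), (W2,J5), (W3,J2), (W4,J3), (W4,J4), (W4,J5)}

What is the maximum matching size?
Maximum matching size = 4

Maximum matching: {(W1,J4), (W2,J1), (W3,J2), (W4,J5)}
Size: 4

This assigns 4 workers to 4 distinct jobs.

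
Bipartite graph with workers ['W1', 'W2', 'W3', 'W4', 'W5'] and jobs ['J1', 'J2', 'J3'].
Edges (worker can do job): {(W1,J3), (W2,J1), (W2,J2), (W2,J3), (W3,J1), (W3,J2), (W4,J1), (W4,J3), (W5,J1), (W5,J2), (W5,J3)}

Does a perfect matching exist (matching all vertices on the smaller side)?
Yes, perfect matching exists (size 3)

Perfect matching: {(W3,J1), (W4,J3), (W5,J2)}
All 3 vertices on the smaller side are matched.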